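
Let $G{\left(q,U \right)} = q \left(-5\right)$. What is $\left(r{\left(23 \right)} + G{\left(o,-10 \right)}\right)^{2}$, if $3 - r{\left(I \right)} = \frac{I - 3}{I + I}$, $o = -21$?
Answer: $\frac{6120676}{529} \approx 11570.0$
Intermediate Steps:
$G{\left(q,U \right)} = - 5 q$
$r{\left(I \right)} = 3 - \frac{-3 + I}{2 I}$ ($r{\left(I \right)} = 3 - \frac{I - 3}{I + I} = 3 - \frac{-3 + I}{2 I}$)
$\left(r{\left(23 \right)} + G{\left(o,-10 \right)}\right)^{2} = \left(\frac{3 + 5 \cdot 23}{2 \cdot 23} - -105\right)^{2} = \left(\frac{1}{2} \cdot \frac{1}{23} \left(3 + 115\right) + 105\right)^{2} = \left(\frac{1}{2} \cdot \frac{1}{23} \cdot 118 + 105\right)^{2} = \left(\frac{59}{23} + 105\right)^{2} = \left(\frac{2474}{23}\right)^{2} = \frac{6120676}{529}$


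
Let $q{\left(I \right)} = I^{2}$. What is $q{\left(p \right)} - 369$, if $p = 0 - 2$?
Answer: $-365$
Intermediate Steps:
$p = -2$
$q{\left(p \right)} - 369 = \left(-2\right)^{2} - 369 = 4 - 369 = -365$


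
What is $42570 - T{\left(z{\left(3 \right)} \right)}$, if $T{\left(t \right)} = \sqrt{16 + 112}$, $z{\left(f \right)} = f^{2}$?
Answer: $42570 - 8 \sqrt{2} \approx 42559.0$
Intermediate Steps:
$T{\left(t \right)} = 8 \sqrt{2}$ ($T{\left(t \right)} = \sqrt{128} = 8 \sqrt{2}$)
$42570 - T{\left(z{\left(3 \right)} \right)} = 42570 - 8 \sqrt{2}$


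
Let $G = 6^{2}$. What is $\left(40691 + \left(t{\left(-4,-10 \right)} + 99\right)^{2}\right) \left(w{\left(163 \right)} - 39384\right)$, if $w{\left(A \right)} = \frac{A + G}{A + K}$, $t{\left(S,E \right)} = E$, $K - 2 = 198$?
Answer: $- \frac{231655511372}{121} \approx -1.9145 \cdot 10^{9}$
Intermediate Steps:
$K = 200$ ($K = 2 + 198 = 200$)
$G = 36$
$w{\left(A \right)} = \frac{36 + A}{200 + A}$ ($w{\left(A \right)} = \frac{A + 36}{A + 200} = \frac{36 + A}{200 + A}$)
$\left(40691 + \left(t{\left(-4,-10 \right)} + 99\right)^{2}\right) \left(w{\left(163 \right)} - 39384\right) = \left(40691 + \left(-10 + 99\right)^{2}\right) \left(\frac{36 + 163}{200 + 163} - 39384\right) = \left(40691 + 89^{2}\right) \left(\frac{1}{363} \cdot 199 - 39384\right) = \left(40691 + 7921\right) \left(\frac{1}{363} \cdot 199 - 39384\right) = 48612 \left(\frac{199}{363} - 39384\right) = 48612 \left(- \frac{14296193}{363}\right) = - \frac{231655511372}{121}$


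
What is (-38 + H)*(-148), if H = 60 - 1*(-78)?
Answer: -14800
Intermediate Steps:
H = 138 (H = 60 + 78 = 138)
(-38 + H)*(-148) = (-38 + 138)*(-148) = 100*(-148) = -14800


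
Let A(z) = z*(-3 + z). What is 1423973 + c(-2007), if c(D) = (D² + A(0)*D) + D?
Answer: 5450015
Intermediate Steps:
c(D) = D + D² (c(D) = (D² + (0*(-3 + 0))*D) + D = (D² + (0*(-3))*D) + D = (D² + 0*D) + D = (D² + 0) + D = D² + D = D + D²)
1423973 + c(-2007) = 1423973 - 2007*(1 - 2007) = 1423973 - 2007*(-2006) = 1423973 + 4026042 = 5450015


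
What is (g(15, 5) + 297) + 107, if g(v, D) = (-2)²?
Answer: 408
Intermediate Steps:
g(v, D) = 4
(g(15, 5) + 297) + 107 = (4 + 297) + 107 = 301 + 107 = 408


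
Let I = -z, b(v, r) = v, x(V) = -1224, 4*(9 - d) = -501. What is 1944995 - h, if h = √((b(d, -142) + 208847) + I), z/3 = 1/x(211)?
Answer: 1944995 - √8696963802/204 ≈ 1.9445e+6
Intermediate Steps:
d = 537/4 (d = 9 - ¼*(-501) = 9 + 501/4 = 537/4 ≈ 134.25)
z = -1/408 (z = 3/(-1224) = 3*(-1/1224) = -1/408 ≈ -0.0024510)
I = 1/408 (I = -1*(-1/408) = 1/408 ≈ 0.0024510)
h = √8696963802/204 (h = √((537/4 + 208847) + 1/408) = √(835925/4 + 1/408) = √(85264351/408) = √8696963802/204 ≈ 457.14)
1944995 - h = 1944995 - √8696963802/204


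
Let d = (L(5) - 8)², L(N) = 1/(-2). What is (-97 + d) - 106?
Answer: -523/4 ≈ -130.75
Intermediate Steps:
L(N) = -½
d = 289/4 (d = (-½ - 8)² = (-17/2)² = 289/4 ≈ 72.250)
(-97 + d) - 106 = (-97 + 289/4) - 106 = -99/4 - 106 = -523/4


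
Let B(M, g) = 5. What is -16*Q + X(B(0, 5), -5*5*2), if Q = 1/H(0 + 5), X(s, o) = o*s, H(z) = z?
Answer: -1266/5 ≈ -253.20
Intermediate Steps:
Q = ⅕ (Q = 1/(0 + 5) = 1/5 = ⅕ ≈ 0.20000)
-16*Q + X(B(0, 5), -5*5*2) = -16*⅕ + (-5*5*2)*5 = -16/5 - 25*2*5 = -16/5 - 50*5 = -16/5 - 250 = -1266/5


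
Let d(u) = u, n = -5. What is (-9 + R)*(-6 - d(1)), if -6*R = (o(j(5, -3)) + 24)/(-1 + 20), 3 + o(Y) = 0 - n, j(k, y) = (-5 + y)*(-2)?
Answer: 3682/57 ≈ 64.596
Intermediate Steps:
j(k, y) = 10 - 2*y
o(Y) = 2 (o(Y) = -3 + (0 - 1*(-5)) = -3 + (0 + 5) = -3 + 5 = 2)
R = -13/57 (R = -(2 + 24)/(6*(-1 + 20)) = -13/(3*19) = -⅙*26/19 = -13/57 ≈ -0.22807)
(-9 + R)*(-6 - d(1)) = (-9 - 13/57)*(-6 - 1*1) = -526*(-6 - 1)/57 = -526/57*(-7) = 3682/57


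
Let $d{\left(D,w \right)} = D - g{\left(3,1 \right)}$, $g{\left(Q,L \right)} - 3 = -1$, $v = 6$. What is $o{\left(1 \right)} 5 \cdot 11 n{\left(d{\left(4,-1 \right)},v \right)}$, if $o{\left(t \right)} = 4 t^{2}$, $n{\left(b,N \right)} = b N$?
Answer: $2640$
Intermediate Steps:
$g{\left(Q,L \right)} = 2$ ($g{\left(Q,L \right)} = 3 - 1 = 2$)
$d{\left(D,w \right)} = -2 + D$ ($d{\left(D,w \right)} = D - 2 = -2 + D$)
$n{\left(b,N \right)} = N b$
$o{\left(1 \right)} 5 \cdot 11 n{\left(d{\left(4,-1 \right)},v \right)} = 4 \cdot 1^{2} \cdot 5 \cdot 11 \cdot 6 \left(-2 + 4\right) = 4 \cdot 1 \cdot 5 \cdot 11 \cdot 6 \cdot 2 = 4 \cdot 5 \cdot 11 \cdot 12 = 20 \cdot 11 \cdot 12 = 220 \cdot 12 = 2640$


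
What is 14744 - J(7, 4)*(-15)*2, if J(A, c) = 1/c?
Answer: 29503/2 ≈ 14752.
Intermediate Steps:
14744 - J(7, 4)*(-15)*2 = 14744 - -15/4*2 = 14744 - (¼)*(-15)*2 = 14744 - (-15)*2/4 = 14744 - 1*(-15/2) = 14744 + 15/2 = 29503/2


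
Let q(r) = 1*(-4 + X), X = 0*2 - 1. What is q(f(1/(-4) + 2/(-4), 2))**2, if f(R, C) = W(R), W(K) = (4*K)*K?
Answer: 25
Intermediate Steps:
W(K) = 4*K**2
X = -1 (X = 0 - 1 = -1)
f(R, C) = 4*R**2
q(r) = -5 (q(r) = 1*(-4 - 1) = 1*(-5) = -5)
q(f(1/(-4) + 2/(-4), 2))**2 = (-5)**2 = 25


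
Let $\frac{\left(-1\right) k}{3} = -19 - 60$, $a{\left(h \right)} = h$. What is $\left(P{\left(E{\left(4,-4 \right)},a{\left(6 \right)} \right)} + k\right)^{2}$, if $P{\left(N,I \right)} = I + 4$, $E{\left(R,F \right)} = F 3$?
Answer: $61009$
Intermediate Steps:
$E{\left(R,F \right)} = 3 F$
$k = 237$ ($k = - 3 \left(-19 - 60\right) = \left(-3\right) \left(-79\right) = 237$)
$P{\left(N,I \right)} = 4 + I$
$\left(P{\left(E{\left(4,-4 \right)},a{\left(6 \right)} \right)} + k\right)^{2} = \left(\left(4 + 6\right) + 237\right)^{2} = \left(10 + 237\right)^{2} = 247^{2} = 61009$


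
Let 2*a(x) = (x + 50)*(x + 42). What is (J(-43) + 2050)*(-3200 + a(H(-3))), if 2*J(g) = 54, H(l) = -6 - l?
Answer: -9485659/2 ≈ -4.7428e+6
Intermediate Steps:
J(g) = 27 (J(g) = (1/2)*54 = 27)
a(x) = (42 + x)*(50 + x)/2 (a(x) = ((x + 50)*(x + 42))/2 = ((50 + x)*(42 + x))/2 = ((42 + x)*(50 + x))/2 = (42 + x)*(50 + x)/2)
(J(-43) + 2050)*(-3200 + a(H(-3))) = (27 + 2050)*(-3200 + (1050 + (-6 - 1*(-3))**2/2 + 46*(-6 - 1*(-3)))) = 2077*(-3200 + (1050 + (-6 + 3)**2/2 + 46*(-6 + 3))) = 2077*(-3200 + (1050 + (1/2)*(-3)**2 + 46*(-3))) = 2077*(-3200 + (1050 + (1/2)*9 - 138)) = 2077*(-3200 + (1050 + 9/2 - 138)) = 2077*(-3200 + 1833/2) = 2077*(-4567/2) = -9485659/2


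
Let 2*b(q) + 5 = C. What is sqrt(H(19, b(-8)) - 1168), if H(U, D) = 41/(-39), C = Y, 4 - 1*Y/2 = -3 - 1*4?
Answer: I*sqrt(1778127)/39 ≈ 34.191*I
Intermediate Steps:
Y = 22 (Y = 8 - 2*(-3 - 1*4) = 8 - 2*(-3 - 4) = 8 - 2*(-7) = 8 + 14 = 22)
C = 22
b(q) = 17/2 (b(q) = -5/2 + (1/2)*22 = -5/2 + 11 = 17/2)
H(U, D) = -41/39 (H(U, D) = 41*(-1/39) = -41/39)
sqrt(H(19, b(-8)) - 1168) = sqrt(-41/39 - 1168) = sqrt(-45593/39) = I*sqrt(1778127)/39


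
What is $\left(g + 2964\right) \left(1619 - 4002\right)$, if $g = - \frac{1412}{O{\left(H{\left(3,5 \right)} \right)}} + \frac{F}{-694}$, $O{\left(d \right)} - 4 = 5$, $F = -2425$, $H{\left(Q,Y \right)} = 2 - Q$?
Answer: $- \frac{41833662703}{6246} \approx -6.6977 \cdot 10^{6}$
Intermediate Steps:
$O{\left(d \right)} = 9$ ($O{\left(d \right)} = 4 + 5 = 9$)
$g = - \frac{958103}{6246}$ ($g = - \frac{1412}{9} - \frac{2425}{-694} = \left(-1412\right) \frac{1}{9} - - \frac{2425}{694} = - \frac{1412}{9} + \frac{2425}{694} = - \frac{958103}{6246} \approx -153.39$)
$\left(g + 2964\right) \left(1619 - 4002\right) = \left(- \frac{958103}{6246} + 2964\right) \left(1619 - 4002\right) = \frac{17555041}{6246} \left(-2383\right) = - \frac{41833662703}{6246}$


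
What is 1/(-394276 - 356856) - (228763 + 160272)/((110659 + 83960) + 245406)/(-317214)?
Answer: 15263454727/10484457468877620 ≈ 1.4558e-6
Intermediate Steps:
1/(-394276 - 356856) - (228763 + 160272)/((110659 + 83960) + 245406)/(-317214) = 1/(-751132) - 389035/(194619 + 245406)*(-1)/317214 = -1/751132 - 389035/440025*(-1)/317214 = -1/751132 - 389035*(1/440025)*(-1)/317214 = -1/751132 - 77807*(-1)/(88005*317214) = -1/751132 - 1*(-77807/27916418070) = -1/751132 + 77807/27916418070 = 15263454727/10484457468877620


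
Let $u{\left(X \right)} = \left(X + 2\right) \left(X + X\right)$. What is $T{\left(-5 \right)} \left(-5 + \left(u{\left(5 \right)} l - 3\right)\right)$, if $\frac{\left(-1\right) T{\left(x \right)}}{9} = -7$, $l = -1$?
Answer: $-4914$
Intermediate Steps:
$T{\left(x \right)} = 63$ ($T{\left(x \right)} = \left(-9\right) \left(-7\right) = 63$)
$u{\left(X \right)} = 2 X \left(2 + X\right)$ ($u{\left(X \right)} = \left(2 + X\right) 2 X = 2 X \left(2 + X\right)$)
$T{\left(-5 \right)} \left(-5 + \left(u{\left(5 \right)} l - 3\right)\right) = 63 \left(-5 + \left(2 \cdot 5 \left(2 + 5\right) \left(-1\right) - 3\right)\right) = 63 \left(-5 + \left(2 \cdot 5 \cdot 7 \left(-1\right) - 3\right)\right) = 63 \left(-5 + \left(70 \left(-1\right) - 3\right)\right) = 63 \left(-5 - 73\right) = 63 \left(-78\right) = -4914$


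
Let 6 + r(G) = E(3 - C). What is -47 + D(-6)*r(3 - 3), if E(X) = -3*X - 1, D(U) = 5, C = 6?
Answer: -37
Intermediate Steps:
E(X) = -1 - 3*X
r(G) = 2 (r(G) = -6 + (-1 - 3*(3 - 1*6)) = -6 + (-1 - 3*(3 - 6)) = -6 + (-1 - 3*(-3)) = -6 + (-1 + 9) = -6 + 8 = 2)
-47 + D(-6)*r(3 - 3) = -47 + 5*2 = -47 + 10 = -37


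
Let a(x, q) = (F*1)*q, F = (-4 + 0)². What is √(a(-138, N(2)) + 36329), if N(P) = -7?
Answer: √36217 ≈ 190.31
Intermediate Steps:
F = 16 (F = (-4)² = 16)
a(x, q) = 16*q (a(x, q) = (16*1)*q = 16*q)
√(a(-138, N(2)) + 36329) = √(16*(-7) + 36329) = √(-112 + 36329) = √36217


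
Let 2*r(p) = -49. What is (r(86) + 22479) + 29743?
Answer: 104395/2 ≈ 52198.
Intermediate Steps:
r(p) = -49/2 (r(p) = (½)*(-49) = -49/2)
(r(86) + 22479) + 29743 = (-49/2 + 22479) + 29743 = 44909/2 + 29743 = 104395/2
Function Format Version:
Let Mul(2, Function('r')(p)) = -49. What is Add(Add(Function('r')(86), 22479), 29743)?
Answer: Rational(104395, 2) ≈ 52198.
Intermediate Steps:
Function('r')(p) = Rational(-49, 2) (Function('r')(p) = Mul(Rational(1, 2), -49) = Rational(-49, 2))
Add(Add(Function('r')(86), 22479), 29743) = Add(Add(Rational(-49, 2), 22479), 29743) = Add(Rational(44909, 2), 29743) = Rational(104395, 2)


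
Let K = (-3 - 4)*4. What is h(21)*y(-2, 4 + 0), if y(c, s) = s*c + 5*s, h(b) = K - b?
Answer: -588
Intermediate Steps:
K = -28 (K = -7*4 = -28)
h(b) = -28 - b
y(c, s) = 5*s + c*s (y(c, s) = c*s + 5*s = 5*s + c*s)
h(21)*y(-2, 4 + 0) = (-28 - 1*21)*((4 + 0)*(5 - 2)) = (-28 - 21)*(4*3) = -49*12 = -588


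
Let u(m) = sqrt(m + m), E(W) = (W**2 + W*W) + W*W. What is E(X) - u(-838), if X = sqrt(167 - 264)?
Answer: -291 - 2*I*sqrt(419) ≈ -291.0 - 40.939*I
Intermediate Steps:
X = I*sqrt(97) (X = sqrt(-97) = I*sqrt(97) ≈ 9.8489*I)
E(W) = 3*W**2 (E(W) = (W**2 + W**2) + W**2 = 2*W**2 + W**2 = 3*W**2)
u(m) = sqrt(2)*sqrt(m) (u(m) = sqrt(2*m) = sqrt(2)*sqrt(m))
E(X) - u(-838) = 3*(I*sqrt(97))**2 - sqrt(2)*sqrt(-838) = 3*(-97) - sqrt(2)*I*sqrt(838) = -291 - 2*I*sqrt(419)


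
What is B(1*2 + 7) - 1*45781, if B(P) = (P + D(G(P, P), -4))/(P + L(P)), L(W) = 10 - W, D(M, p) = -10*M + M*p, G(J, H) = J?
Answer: -457927/10 ≈ -45793.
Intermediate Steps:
B(P) = -13*P/10 (B(P) = (P + P*(-10 - 4))/(P + (10 - P)) = (P + P*(-14))/10 = (P - 14*P)*(1/10) = -13*P*(1/10) = -13*P/10)
B(1*2 + 7) - 1*45781 = -13*(1*2 + 7)/10 - 1*45781 = -13*(2 + 7)/10 - 45781 = -13/10*9 - 45781 = -117/10 - 45781 = -457927/10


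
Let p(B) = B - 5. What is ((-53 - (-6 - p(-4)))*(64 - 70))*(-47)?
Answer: -15792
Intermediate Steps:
p(B) = -5 + B
((-53 - (-6 - p(-4)))*(64 - 70))*(-47) = ((-53 - (-6 - (-5 - 4)))*(64 - 70))*(-47) = ((-53 - (-6 - 1*(-9)))*(-6))*(-47) = ((-53 - (-6 + 9))*(-6))*(-47) = ((-53 - 1*3)*(-6))*(-47) = ((-53 - 3)*(-6))*(-47) = -56*(-6)*(-47) = 336*(-47) = -15792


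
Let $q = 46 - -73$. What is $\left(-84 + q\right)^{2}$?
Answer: $1225$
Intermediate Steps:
$q = 119$ ($q = 46 + 73 = 119$)
$\left(-84 + q\right)^{2} = \left(-84 + 119\right)^{2} = 35^{2} = 1225$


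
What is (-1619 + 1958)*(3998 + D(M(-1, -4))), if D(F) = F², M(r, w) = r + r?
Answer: 1356678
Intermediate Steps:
M(r, w) = 2*r
(-1619 + 1958)*(3998 + D(M(-1, -4))) = (-1619 + 1958)*(3998 + (2*(-1))²) = 339*(3998 + (-2)²) = 339*(3998 + 4) = 339*4002 = 1356678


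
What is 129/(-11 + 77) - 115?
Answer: -2487/22 ≈ -113.05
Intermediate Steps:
129/(-11 + 77) - 115 = 129/66 - 115 = 129*(1/66) - 115 = 43/22 - 115 = -2487/22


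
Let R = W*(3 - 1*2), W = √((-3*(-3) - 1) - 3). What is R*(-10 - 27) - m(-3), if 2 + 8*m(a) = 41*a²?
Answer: -367/8 - 37*√5 ≈ -128.61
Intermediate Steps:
W = √5 (W = √((9 - 1) - 3) = √(8 - 3) = √5 ≈ 2.2361)
m(a) = -¼ + 41*a²/8 (m(a) = -¼ + (41*a²)/8 = -¼ + 41*a²/8)
R = √5 (R = √5*(3 - 1*2) = √5*(3 - 2) = √5*1 = √5 ≈ 2.2361)
R*(-10 - 27) - m(-3) = √5*(-10 - 27) - (-¼ + (41/8)*(-3)²) = √5*(-37) - (-¼ + (41/8)*9) = -37*√5 - (-¼ + 369/8) = -37*√5 - 1*367/8 = -37*√5 - 367/8 = -367/8 - 37*√5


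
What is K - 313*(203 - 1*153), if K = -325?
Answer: -15975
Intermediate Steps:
K - 313*(203 - 1*153) = -325 - 313*(203 - 1*153) = -325 - 313*(203 - 153) = -325 - 313*50 = -325 - 15650 = -15975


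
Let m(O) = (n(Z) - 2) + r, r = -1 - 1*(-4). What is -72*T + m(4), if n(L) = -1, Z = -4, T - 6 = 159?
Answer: -11880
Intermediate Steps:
r = 3 (r = -1 + 4 = 3)
T = 165 (T = 6 + 159 = 165)
m(O) = 0 (m(O) = (-1 - 2) + 3 = -3 + 3 = 0)
-72*T + m(4) = -72*165 + 0 = -11880 + 0 = -11880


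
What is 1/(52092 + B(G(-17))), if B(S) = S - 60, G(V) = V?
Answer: 1/52015 ≈ 1.9225e-5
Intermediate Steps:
B(S) = -60 + S
1/(52092 + B(G(-17))) = 1/(52092 + (-60 - 17)) = 1/(52092 - 77) = 1/52015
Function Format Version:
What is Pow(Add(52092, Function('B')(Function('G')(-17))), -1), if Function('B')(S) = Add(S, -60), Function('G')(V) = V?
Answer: Rational(1, 52015) ≈ 1.9225e-5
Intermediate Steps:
Function('B')(S) = Add(-60, S)
Pow(Add(52092, Function('B')(Function('G')(-17))), -1) = Pow(Add(52092, Add(-60, -17)), -1) = Pow(Add(52092, -77), -1) = Pow(52015, -1) = Rational(1, 52015)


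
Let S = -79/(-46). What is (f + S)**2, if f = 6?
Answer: 126025/2116 ≈ 59.558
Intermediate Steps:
S = 79/46 (S = -79*(-1/46) = 79/46 ≈ 1.7174)
(f + S)**2 = (6 + 79/46)**2 = (355/46)**2 = 126025/2116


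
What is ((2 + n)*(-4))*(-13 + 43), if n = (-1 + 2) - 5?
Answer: 240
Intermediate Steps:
n = -4 (n = 1 - 5 = -4)
((2 + n)*(-4))*(-13 + 43) = ((2 - 4)*(-4))*(-13 + 43) = -2*(-4)*30 = 8*30 = 240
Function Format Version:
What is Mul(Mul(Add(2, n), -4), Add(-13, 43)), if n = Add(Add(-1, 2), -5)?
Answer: 240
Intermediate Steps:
n = -4 (n = Add(1, -5) = -4)
Mul(Mul(Add(2, n), -4), Add(-13, 43)) = Mul(Mul(Add(2, -4), -4), Add(-13, 43)) = Mul(Mul(-2, -4), 30) = Mul(8, 30) = 240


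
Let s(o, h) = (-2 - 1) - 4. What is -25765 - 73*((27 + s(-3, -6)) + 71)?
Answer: -32408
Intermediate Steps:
s(o, h) = -7 (s(o, h) = -3 - 4 = -7)
-25765 - 73*((27 + s(-3, -6)) + 71) = -25765 - 73*((27 - 7) + 71) = -25765 - 73*(20 + 71) = -25765 - 73*91 = -25765 - 6643 = -32408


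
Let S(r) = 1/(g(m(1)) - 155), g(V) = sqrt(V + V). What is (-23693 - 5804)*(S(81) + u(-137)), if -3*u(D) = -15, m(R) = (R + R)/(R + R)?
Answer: -3538460120/24023 + 29497*sqrt(2)/24023 ≈ -1.4729e+5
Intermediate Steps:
m(R) = 1 (m(R) = (2*R)/((2*R)) = (2*R)*(1/(2*R)) = 1)
g(V) = sqrt(2)*sqrt(V) (g(V) = sqrt(2*V) = sqrt(2)*sqrt(V))
u(D) = 5 (u(D) = -1/3*(-15) = 5)
S(r) = 1/(-155 + sqrt(2)) (S(r) = 1/(sqrt(2)*sqrt(1) - 155) = 1/(sqrt(2)*1 - 155) = 1/(sqrt(2) - 155) = 1/(-155 + sqrt(2)))
(-23693 - 5804)*(S(81) + u(-137)) = (-23693 - 5804)*((-155/24023 - sqrt(2)/24023) + 5) = -29497*(119960/24023 - sqrt(2)/24023) = -3538460120/24023 + 29497*sqrt(2)/24023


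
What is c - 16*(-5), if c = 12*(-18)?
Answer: -136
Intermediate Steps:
c = -216
c - 16*(-5) = -216 - 16*(-5) = -216 + 80 = -136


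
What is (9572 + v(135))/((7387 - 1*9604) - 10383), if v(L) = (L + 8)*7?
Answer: -10573/12600 ≈ -0.83913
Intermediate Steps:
v(L) = 56 + 7*L (v(L) = (8 + L)*7 = 56 + 7*L)
(9572 + v(135))/((7387 - 1*9604) - 10383) = (9572 + (56 + 7*135))/((7387 - 1*9604) - 10383) = (9572 + (56 + 945))/((7387 - 9604) - 10383) = (9572 + 1001)/(-2217 - 10383) = 10573/(-12600) = 10573*(-1/12600) = -10573/12600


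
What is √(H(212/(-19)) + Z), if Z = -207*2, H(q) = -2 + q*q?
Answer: 4*I*√6577/19 ≈ 17.073*I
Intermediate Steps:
H(q) = -2 + q²
Z = -414 (Z = -69*6 = -414)
√(H(212/(-19)) + Z) = √((-2 + (212/(-19))²) - 414) = √((-2 + (212*(-1/19))²) - 414) = √((-2 + (-212/19)²) - 414) = √((-2 + 44944/361) - 414) = √(44222/361 - 414) = √(-105232/361) = 4*I*√6577/19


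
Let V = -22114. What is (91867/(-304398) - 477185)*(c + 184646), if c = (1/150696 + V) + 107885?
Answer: -257357442416440361687/1994415696 ≈ -1.2904e+11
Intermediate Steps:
c = 12925346617/150696 (c = (1/150696 - 22114) + 107885 = -3332491343/150696 + 107885 = 12925346617/150696 ≈ 85771.)
(91867/(-304398) - 477185)*(c + 184646) = (91867/(-304398) - 477185)*(12925346617/150696 + 184646) = (91867*(-1/304398) - 477185)*(40750760233/150696) = (-91867/304398 - 477185)*(40750760233/150696) = -145254251497/304398*40750760233/150696 = -257357442416440361687/1994415696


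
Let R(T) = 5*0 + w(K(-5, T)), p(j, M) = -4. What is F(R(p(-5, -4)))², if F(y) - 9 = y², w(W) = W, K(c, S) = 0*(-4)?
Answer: 81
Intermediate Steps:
K(c, S) = 0
R(T) = 0 (R(T) = 5*0 + 0 = 0 + 0 = 0)
F(y) = 9 + y²
F(R(p(-5, -4)))² = (9 + 0²)² = (9 + 0)² = 9² = 81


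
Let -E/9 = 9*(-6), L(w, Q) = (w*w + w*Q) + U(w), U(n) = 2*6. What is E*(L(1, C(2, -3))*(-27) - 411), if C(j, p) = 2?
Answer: -396576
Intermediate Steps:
U(n) = 12
L(w, Q) = 12 + w² + Q*w (L(w, Q) = (w*w + w*Q) + 12 = (w² + Q*w) + 12 = 12 + w² + Q*w)
E = 486 (E = -81*(-6) = -9*(-54) = 486)
E*(L(1, C(2, -3))*(-27) - 411) = 486*((12 + 1² + 2*1)*(-27) - 411) = 486*((12 + 1 + 2)*(-27) - 411) = 486*(15*(-27) - 411) = 486*(-405 - 411) = 486*(-816) = -396576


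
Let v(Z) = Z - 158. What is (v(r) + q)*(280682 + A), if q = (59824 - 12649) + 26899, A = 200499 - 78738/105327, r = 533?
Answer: 1257723350851867/35109 ≈ 3.5823e+10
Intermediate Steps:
A = 7039293145/35109 (A = 200499 - 78738*1/105327 = 200499 - 26246/35109 = 7039293145/35109 ≈ 2.0050e+5)
v(Z) = -158 + Z
q = 74074 (q = 47175 + 26899 = 74074)
(v(r) + q)*(280682 + A) = ((-158 + 533) + 74074)*(280682 + 7039293145/35109) = (375 + 74074)*(16893757483/35109) = 74449*(16893757483/35109) = 1257723350851867/35109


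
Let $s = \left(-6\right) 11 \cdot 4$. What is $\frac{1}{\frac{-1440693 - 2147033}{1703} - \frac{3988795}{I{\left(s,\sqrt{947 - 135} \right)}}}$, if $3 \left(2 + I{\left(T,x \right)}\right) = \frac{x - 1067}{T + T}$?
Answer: $\frac{19236141135517057739}{57807527244904769313233242} + \frac{9162124613258760 \sqrt{203}}{28903763622452384656616621} \approx 3.3728 \cdot 10^{-7}$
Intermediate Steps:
$s = -264$ ($s = \left(-66\right) 4 = -264$)
$I{\left(T,x \right)} = -2 + \frac{-1067 + x}{6 T}$ ($I{\left(T,x \right)} = -2 + \frac{\left(x - 1067\right) \frac{1}{T + T}}{3} = -2 + \frac{\left(-1067 + x\right) \frac{1}{2 T}}{3} = -2 + \frac{\frac{1}{2} \frac{1}{T} \left(-1067 + x\right)}{3} = -2 + \frac{-1067 + x}{6 T}$)
$\frac{1}{\frac{-1440693 - 2147033}{1703} - \frac{3988795}{I{\left(s,\sqrt{947 - 135} \right)}}} = \frac{1}{\frac{-1440693 - 2147033}{1703} - \frac{3988795}{\frac{1}{6} \frac{1}{-264} \left(-1067 + \sqrt{947 - 135} - -3168\right)}} = \frac{1}{\left(-3587726\right) \frac{1}{1703} - \frac{3988795}{\frac{1}{6} \left(- \frac{1}{264}\right) \left(-1067 + \sqrt{812} + 3168\right)}} = \frac{1}{- \frac{3587726}{1703} - \frac{3988795}{\frac{1}{6} \left(- \frac{1}{264}\right) \left(-1067 + 2 \sqrt{203} + 3168\right)}} = \frac{1}{- \frac{3587726}{1703} - \frac{3988795}{\frac{1}{6} \left(- \frac{1}{264}\right) \left(2101 + 2 \sqrt{203}\right)}} = \frac{1}{- \frac{3587726}{1703} - \frac{3988795}{- \frac{191}{144} - \frac{\sqrt{203}}{792}}}$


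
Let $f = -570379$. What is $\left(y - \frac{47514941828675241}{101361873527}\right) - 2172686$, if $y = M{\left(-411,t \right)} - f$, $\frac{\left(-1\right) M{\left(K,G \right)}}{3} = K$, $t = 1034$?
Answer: $- \frac{209802802124043239}{101361873527} \approx -2.0698 \cdot 10^{6}$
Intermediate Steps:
$M{\left(K,G \right)} = - 3 K$
$y = 571612$ ($y = \left(-3\right) \left(-411\right) - -570379 = 1233 + 570379 = 571612$)
$\left(y - \frac{47514941828675241}{101361873527}\right) - 2172686 = \left(571612 - \frac{47514941828675241}{101361873527}\right) - 2172686 = \frac{10424721421840283}{101361873527} - 2172686 = - \frac{209802802124043239}{101361873527}$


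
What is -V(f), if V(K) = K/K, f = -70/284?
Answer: -1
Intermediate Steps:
f = -35/142 (f = -70*1/284 = -35/142 ≈ -0.24648)
V(K) = 1
-V(f) = -1*1 = -1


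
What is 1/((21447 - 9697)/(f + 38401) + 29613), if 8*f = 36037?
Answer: 68649/2032921637 ≈ 3.3769e-5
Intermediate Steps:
f = 36037/8 (f = (⅛)*36037 = 36037/8 ≈ 4504.6)
1/((21447 - 9697)/(f + 38401) + 29613) = 1/((21447 - 9697)/(36037/8 + 38401) + 29613) = 1/(11750/(343245/8) + 29613) = 1/(11750*(8/343245) + 29613) = 1/(18800/68649 + 29613) = 1/(2032921637/68649) = 68649/2032921637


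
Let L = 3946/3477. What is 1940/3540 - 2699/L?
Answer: -1660660109/698442 ≈ -2377.7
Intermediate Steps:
L = 3946/3477 (L = 3946*(1/3477) = 3946/3477 ≈ 1.1349)
1940/3540 - 2699/L = 1940/3540 - 2699/3946/3477 = 1940*(1/3540) - 2699*3477/3946 = 97/177 - 9384423/3946 = -1660660109/698442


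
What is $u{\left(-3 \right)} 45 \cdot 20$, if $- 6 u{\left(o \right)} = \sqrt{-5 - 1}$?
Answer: $- 150 i \sqrt{6} \approx - 367.42 i$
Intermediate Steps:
$u{\left(o \right)} = - \frac{i \sqrt{6}}{6}$ ($u{\left(o \right)} = - \frac{\sqrt{-5 - 1}}{6} = - \frac{\sqrt{-6}}{6} = - \frac{i \sqrt{6}}{6}$)
$u{\left(-3 \right)} 45 \cdot 20 = - \frac{i \sqrt{6}}{6} \cdot 45 \cdot 20 = - \frac{15 i \sqrt{6}}{2} \cdot 20 = - 150 i \sqrt{6}$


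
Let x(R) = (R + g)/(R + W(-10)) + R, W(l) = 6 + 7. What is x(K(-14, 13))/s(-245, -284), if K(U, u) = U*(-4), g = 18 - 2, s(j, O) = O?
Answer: -328/1633 ≈ -0.20086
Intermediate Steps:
W(l) = 13
g = 16
K(U, u) = -4*U
x(R) = R + (16 + R)/(13 + R) (x(R) = (R + 16)/(R + 13) + R = (16 + R)/(13 + R) + R = R + (16 + R)/(13 + R))
x(K(-14, 13))/s(-245, -284) = ((16 + (-4*(-14))² + 14*(-4*(-14)))/(13 - 4*(-14)))/(-284) = ((16 + 56² + 14*56)/(13 + 56))*(-1/284) = ((16 + 3136 + 784)/69)*(-1/284) = ((1/69)*3936)*(-1/284) = (1312/23)*(-1/284) = -328/1633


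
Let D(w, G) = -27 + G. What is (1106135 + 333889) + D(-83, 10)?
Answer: 1440007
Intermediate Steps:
(1106135 + 333889) + D(-83, 10) = (1106135 + 333889) + (-27 + 10) = 1440024 - 17 = 1440007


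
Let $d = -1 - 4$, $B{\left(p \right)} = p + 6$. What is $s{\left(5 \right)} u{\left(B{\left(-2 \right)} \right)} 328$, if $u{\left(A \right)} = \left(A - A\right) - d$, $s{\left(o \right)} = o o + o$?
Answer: $49200$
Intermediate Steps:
$B{\left(p \right)} = 6 + p$
$s{\left(o \right)} = o + o^{2}$ ($s{\left(o \right)} = o^{2} + o = o + o^{2}$)
$d = -5$
$u{\left(A \right)} = 5$ ($u{\left(A \right)} = \left(A - A\right) - -5 = 0 + 5 = 5$)
$s{\left(5 \right)} u{\left(B{\left(-2 \right)} \right)} 328 = 5 \left(1 + 5\right) 5 \cdot 328 = 5 \cdot 6 \cdot 5 \cdot 328 = 30 \cdot 5 \cdot 328 = 150 \cdot 328 = 49200$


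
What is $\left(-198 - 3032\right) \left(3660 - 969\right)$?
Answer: $-8691930$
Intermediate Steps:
$\left(-198 - 3032\right) \left(3660 - 969\right) = \left(-198 - 3032\right) 2691 = \left(-3230\right) 2691 = -8691930$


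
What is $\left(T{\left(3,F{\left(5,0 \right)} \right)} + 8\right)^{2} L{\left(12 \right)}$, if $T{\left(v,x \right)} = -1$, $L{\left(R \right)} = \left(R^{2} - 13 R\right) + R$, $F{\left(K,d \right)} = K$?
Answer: $0$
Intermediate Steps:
$L{\left(R \right)} = R^{2} - 12 R$
$\left(T{\left(3,F{\left(5,0 \right)} \right)} + 8\right)^{2} L{\left(12 \right)} = \left(-1 + 8\right)^{2} \cdot 12 \left(-12 + 12\right) = 7^{2} \cdot 12 \cdot 0 = 49 \cdot 0 = 0$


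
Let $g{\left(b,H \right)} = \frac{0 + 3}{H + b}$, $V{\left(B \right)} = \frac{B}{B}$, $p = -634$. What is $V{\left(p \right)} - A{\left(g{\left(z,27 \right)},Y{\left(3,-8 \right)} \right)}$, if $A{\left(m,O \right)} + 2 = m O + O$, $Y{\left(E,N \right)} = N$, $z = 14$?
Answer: $\frac{475}{41} \approx 11.585$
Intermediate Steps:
$V{\left(B \right)} = 1$
$g{\left(b,H \right)} = \frac{3}{H + b}$
$A{\left(m,O \right)} = -2 + O + O m$ ($A{\left(m,O \right)} = -2 + \left(m O + O\right) = -2 + \left(O m + O\right) = -2 + \left(O + O m\right) = -2 + O + O m$)
$V{\left(p \right)} - A{\left(g{\left(z,27 \right)},Y{\left(3,-8 \right)} \right)} = 1 - \left(-2 - 8 - 8 \frac{3}{27 + 14}\right) = 1 - \left(-2 - 8 - 8 \cdot \frac{3}{41}\right) = 1 - \left(-2 - 8 - 8 \cdot 3 \cdot \frac{1}{41}\right) = 1 - \left(-2 - 8 - \frac{24}{41}\right) = 1 - - \frac{434}{41} = 1 + \frac{434}{41} = \frac{475}{41}$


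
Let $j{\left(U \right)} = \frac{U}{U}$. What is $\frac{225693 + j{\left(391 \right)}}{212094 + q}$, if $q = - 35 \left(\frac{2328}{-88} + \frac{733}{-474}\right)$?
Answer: $\frac{1176768516}{1110968011} \approx 1.0592$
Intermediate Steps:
$j{\left(U \right)} = 1$
$q = \frac{5109895}{5214}$ ($q = - 35 \left(2328 \left(- \frac{1}{88}\right) + 733 \left(- \frac{1}{474}\right)\right) = - 35 \left(- \frac{291}{11} - \frac{733}{474}\right) = \left(-35\right) \left(- \frac{145997}{5214}\right) = \frac{5109895}{5214} \approx 980.03$)
$\frac{225693 + j{\left(391 \right)}}{212094 + q} = \frac{225693 + 1}{212094 + \frac{5109895}{5214}} = \frac{225694}{\frac{1110968011}{5214}} = 225694 \cdot \frac{5214}{1110968011} = \frac{1176768516}{1110968011}$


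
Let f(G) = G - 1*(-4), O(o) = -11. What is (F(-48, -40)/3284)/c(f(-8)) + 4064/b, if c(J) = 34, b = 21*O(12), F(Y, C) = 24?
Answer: -56720555/3224067 ≈ -17.593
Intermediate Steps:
f(G) = 4 + G (f(G) = G + 4 = 4 + G)
b = -231 (b = 21*(-11) = -231)
(F(-48, -40)/3284)/c(f(-8)) + 4064/b = (24/3284)/34 + 4064/(-231) = (24*(1/3284))*(1/34) + 4064*(-1/231) = (6/821)*(1/34) - 4064/231 = 3/13957 - 4064/231 = -56720555/3224067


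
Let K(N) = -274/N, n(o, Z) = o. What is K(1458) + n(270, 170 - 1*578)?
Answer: 196693/729 ≈ 269.81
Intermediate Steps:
K(1458) + n(270, 170 - 1*578) = -274/1458 + 270 = -274*1/1458 + 270 = -137/729 + 270 = 196693/729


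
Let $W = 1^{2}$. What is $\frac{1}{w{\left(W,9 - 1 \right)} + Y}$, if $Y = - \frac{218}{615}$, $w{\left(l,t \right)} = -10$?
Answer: $- \frac{615}{6368} \approx -0.096577$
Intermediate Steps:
$W = 1$
$Y = - \frac{218}{615}$ ($Y = \left(-218\right) \frac{1}{615} = - \frac{218}{615} \approx -0.35447$)
$\frac{1}{w{\left(W,9 - 1 \right)} + Y} = \frac{1}{-10 - \frac{218}{615}} = \frac{1}{- \frac{6368}{615}} = - \frac{615}{6368}$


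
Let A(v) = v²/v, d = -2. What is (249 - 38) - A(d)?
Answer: 213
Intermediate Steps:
A(v) = v
(249 - 38) - A(d) = (249 - 38) - 1*(-2) = 211 + 2 = 213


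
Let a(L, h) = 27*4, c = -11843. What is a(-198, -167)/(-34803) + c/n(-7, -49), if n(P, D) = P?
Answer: 15265599/9023 ≈ 1691.9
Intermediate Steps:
a(L, h) = 108
a(-198, -167)/(-34803) + c/n(-7, -49) = 108/(-34803) - 11843/(-7) = 108*(-1/34803) - 11843*(-⅐) = -4/1289 + 11843/7 = 15265599/9023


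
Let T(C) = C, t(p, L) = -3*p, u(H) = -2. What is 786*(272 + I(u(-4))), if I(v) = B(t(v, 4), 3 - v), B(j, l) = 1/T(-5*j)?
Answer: 1068829/5 ≈ 2.1377e+5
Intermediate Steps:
B(j, l) = -1/(5*j) (B(j, l) = 1/(-5*j) = -1/(5*j))
I(v) = 1/(15*v) (I(v) = -(-1/(3*v))/5 = -(-1)/(15*v) = 1/(15*v))
786*(272 + I(u(-4))) = 786*(272 + (1/15)/(-2)) = 786*(272 + (1/15)*(-½)) = 786*(272 - 1/30) = 786*(8159/30) = 1068829/5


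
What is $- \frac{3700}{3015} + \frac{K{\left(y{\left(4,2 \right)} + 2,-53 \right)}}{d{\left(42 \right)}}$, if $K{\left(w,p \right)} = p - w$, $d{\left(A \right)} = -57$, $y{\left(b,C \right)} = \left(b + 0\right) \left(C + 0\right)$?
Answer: $- \frac{1397}{11457} \approx -0.12193$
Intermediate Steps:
$y{\left(b,C \right)} = C b$ ($y{\left(b,C \right)} = b C = C b$)
$- \frac{3700}{3015} + \frac{K{\left(y{\left(4,2 \right)} + 2,-53 \right)}}{d{\left(42 \right)}} = - \frac{3700}{3015} + \frac{-53 - \left(2 \cdot 4 + 2\right)}{-57} = \left(-3700\right) \frac{1}{3015} + \left(-53 - \left(8 + 2\right)\right) \left(- \frac{1}{57}\right) = - \frac{740}{603} + \left(-53 - 10\right) \left(- \frac{1}{57}\right) = - \frac{740}{603} - - \frac{21}{19} = - \frac{740}{603} + \frac{21}{19} = - \frac{1397}{11457}$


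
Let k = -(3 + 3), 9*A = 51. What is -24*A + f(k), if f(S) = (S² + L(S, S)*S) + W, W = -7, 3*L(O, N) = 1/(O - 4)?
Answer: -534/5 ≈ -106.80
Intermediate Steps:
L(O, N) = 1/(3*(-4 + O)) (L(O, N) = 1/(3*(O - 4)) = 1/(3*(-4 + O)))
A = 17/3 (A = (⅑)*51 = 17/3 ≈ 5.6667)
k = -6 (k = -1*6 = -6)
f(S) = -7 + S² + S/(3*(-4 + S)) (f(S) = (S² + (1/(3*(-4 + S)))*S) - 7 = (S² + S/(3*(-4 + S))) - 7 = -7 + S² + S/(3*(-4 + S)))
-24*A + f(k) = -24*17/3 + ((⅓)*(-6) + (-7 + (-6)²)*(-4 - 6))/(-4 - 6) = -136 + (-2 + (-7 + 36)*(-10))/(-10) = -136 - (-2 + 29*(-10))/10 = -136 - (-2 - 290)/10 = -136 - ⅒*(-292) = -136 + 146/5 = -534/5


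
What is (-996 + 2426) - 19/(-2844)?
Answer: 4066939/2844 ≈ 1430.0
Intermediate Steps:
(-996 + 2426) - 19/(-2844) = 1430 - 19*(-1/2844) = 1430 + 19/2844 = 4066939/2844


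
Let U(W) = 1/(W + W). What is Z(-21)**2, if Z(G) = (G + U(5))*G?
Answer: 19263321/100 ≈ 1.9263e+5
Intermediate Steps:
U(W) = 1/(2*W)
Z(G) = G*(1/10 + G) (Z(G) = (G + (1/2)/5)*G = (G + (1/2)*(1/5))*G = (G + 1/10)*G = (1/10 + G)*G = G*(1/10 + G))
Z(-21)**2 = (-21*(1/10 - 21))**2 = (-21*(-209/10))**2 = (4389/10)**2 = 19263321/100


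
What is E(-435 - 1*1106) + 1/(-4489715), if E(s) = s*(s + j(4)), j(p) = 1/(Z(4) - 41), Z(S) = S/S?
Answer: 17058902195495/7183544 ≈ 2.3747e+6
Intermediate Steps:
Z(S) = 1
j(p) = -1/40 (j(p) = 1/(1 - 41) = 1/(-40) = -1/40)
E(s) = s*(-1/40 + s) (E(s) = s*(s - 1/40) = s*(-1/40 + s))
E(-435 - 1*1106) + 1/(-4489715) = (-435 - 1*1106)*(-1/40 + (-435 - 1*1106)) + 1/(-4489715) = (-435 - 1106)*(-1/40 + (-435 - 1106)) - 1/4489715 = -1541*(-1/40 - 1541) - 1/4489715 = -1541*(-61641/40) - 1/4489715 = 94988781/40 - 1/4489715 = 17058902195495/7183544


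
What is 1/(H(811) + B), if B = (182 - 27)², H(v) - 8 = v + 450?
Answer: 1/25294 ≈ 3.9535e-5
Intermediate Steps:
H(v) = 458 + v (H(v) = 8 + (v + 450) = 8 + (450 + v) = 458 + v)
B = 24025 (B = 155² = 24025)
1/(H(811) + B) = 1/((458 + 811) + 24025) = 1/(1269 + 24025) = 1/25294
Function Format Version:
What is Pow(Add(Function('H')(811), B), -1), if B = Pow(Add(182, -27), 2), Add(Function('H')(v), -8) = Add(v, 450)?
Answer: Rational(1, 25294) ≈ 3.9535e-5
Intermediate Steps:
Function('H')(v) = Add(458, v) (Function('H')(v) = Add(8, Add(v, 450)) = Add(8, Add(450, v)) = Add(458, v))
B = 24025 (B = Pow(155, 2) = 24025)
Pow(Add(Function('H')(811), B), -1) = Pow(Add(Add(458, 811), 24025), -1) = Pow(Add(1269, 24025), -1) = Pow(25294, -1) = Rational(1, 25294)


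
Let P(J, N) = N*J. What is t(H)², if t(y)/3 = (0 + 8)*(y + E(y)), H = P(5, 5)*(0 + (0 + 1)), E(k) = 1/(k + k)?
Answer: 225360144/625 ≈ 3.6058e+5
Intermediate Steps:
P(J, N) = J*N
E(k) = 1/(2*k)
H = 25 (H = (5*5)*(0 + (0 + 1)) = 25*(0 + 1) = 25*1 = 25)
t(y) = 12/y + 24*y (t(y) = 3*((0 + 8)*(y + 1/(2*y))) = 3*(8*(y + 1/(2*y))) = 3*(4/y + 8*y) = 12/y + 24*y)
t(H)² = (12/25 + 24*25)² = (12*(1/25) + 600)² = (12/25 + 600)² = (15012/25)² = 225360144/625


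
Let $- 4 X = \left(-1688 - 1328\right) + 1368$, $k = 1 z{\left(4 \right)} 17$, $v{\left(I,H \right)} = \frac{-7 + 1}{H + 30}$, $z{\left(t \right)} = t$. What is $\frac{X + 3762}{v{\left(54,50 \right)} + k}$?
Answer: $\frac{166960}{2717} \approx 61.45$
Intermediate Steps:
$v{\left(I,H \right)} = - \frac{6}{30 + H}$
$k = 68$ ($k = 1 \cdot 4 \cdot 17 = 4 \cdot 17 = 68$)
$X = 412$ ($X = - \frac{\left(-1688 - 1328\right) + 1368}{4} = - \frac{-3016 + 1368}{4} = \left(- \frac{1}{4}\right) \left(-1648\right) = 412$)
$\frac{X + 3762}{v{\left(54,50 \right)} + k} = \frac{412 + 3762}{- \frac{6}{30 + 50} + 68} = \frac{4174}{- \frac{6}{80} + 68} = \frac{4174}{\left(-6\right) \frac{1}{80} + 68} = \frac{4174}{- \frac{3}{40} + 68} = \frac{4174}{\frac{2717}{40}} = 4174 \cdot \frac{40}{2717} = \frac{166960}{2717}$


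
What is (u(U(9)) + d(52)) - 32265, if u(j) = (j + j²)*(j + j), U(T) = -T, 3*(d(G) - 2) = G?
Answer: -100625/3 ≈ -33542.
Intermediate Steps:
d(G) = 2 + G/3
u(j) = 2*j*(j + j²) (u(j) = (j + j²)*(2*j) = 2*j*(j + j²))
(u(U(9)) + d(52)) - 32265 = (2*(-1*9)²*(1 - 1*9) + (2 + (⅓)*52)) - 32265 = (2*(-9)²*(1 - 9) + (2 + 52/3)) - 32265 = (2*81*(-8) + 58/3) - 32265 = (-1296 + 58/3) - 32265 = -3830/3 - 32265 = -100625/3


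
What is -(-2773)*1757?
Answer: 4872161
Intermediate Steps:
-(-2773)*1757 = -1*(-4872161) = 4872161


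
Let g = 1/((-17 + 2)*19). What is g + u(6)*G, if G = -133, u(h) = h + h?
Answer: -454861/285 ≈ -1596.0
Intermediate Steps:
u(h) = 2*h
g = -1/285 (g = 1/(-15*19) = 1/(-285) = -1/285 ≈ -0.0035088)
g + u(6)*G = -1/285 + (2*6)*(-133) = -1/285 + 12*(-133) = -1/285 - 1596 = -454861/285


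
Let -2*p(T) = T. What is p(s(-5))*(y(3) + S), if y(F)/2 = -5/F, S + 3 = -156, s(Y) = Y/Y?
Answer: 487/6 ≈ 81.167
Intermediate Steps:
s(Y) = 1
p(T) = -T/2
S = -159 (S = -3 - 156 = -159)
y(F) = -10/F (y(F) = 2*(-5/F) = -10/F)
p(s(-5))*(y(3) + S) = (-1/2*1)*(-10/3 - 159) = -(-10*1/3 - 159)/2 = -(-10/3 - 159)/2 = -1/2*(-487/3) = 487/6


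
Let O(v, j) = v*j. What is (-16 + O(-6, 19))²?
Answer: 16900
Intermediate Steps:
O(v, j) = j*v
(-16 + O(-6, 19))² = (-16 + 19*(-6))² = (-16 - 114)² = (-130)² = 16900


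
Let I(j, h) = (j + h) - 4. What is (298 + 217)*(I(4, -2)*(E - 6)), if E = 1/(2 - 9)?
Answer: 44290/7 ≈ 6327.1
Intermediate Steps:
I(j, h) = -4 + h + j (I(j, h) = (h + j) - 4 = -4 + h + j)
E = -⅐ (E = 1/(-7) = -⅐ ≈ -0.14286)
(298 + 217)*(I(4, -2)*(E - 6)) = (298 + 217)*((-4 - 2 + 4)*(-⅐ - 6)) = 515*(-2*(-43/7)) = 515*(86/7) = 44290/7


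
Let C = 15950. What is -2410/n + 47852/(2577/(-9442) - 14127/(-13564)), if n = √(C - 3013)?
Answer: 3064233636688/49216353 - 2410*√12937/12937 ≈ 62239.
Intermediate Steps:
n = √12937 (n = √(15950 - 3013) = √12937 ≈ 113.74)
-2410/n + 47852/(2577/(-9442) - 14127/(-13564)) = -2410*√12937/12937 + 47852/(2577/(-9442) - 14127/(-13564)) = -2410*√12937/12937 + 47852/(2577*(-1/9442) - 14127*(-1/13564)) = -2410*√12937/12937 + 47852/(-2577/9442 + 14127/13564) = -2410*√12937/12937 + 47852/(49216353/64035644) = -2410*√12937/12937 + 47852*(64035644/49216353) = -2410*√12937/12937 + 3064233636688/49216353 = 3064233636688/49216353 - 2410*√12937/12937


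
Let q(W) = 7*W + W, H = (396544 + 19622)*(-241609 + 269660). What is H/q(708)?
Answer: 1945645411/944 ≈ 2.0611e+6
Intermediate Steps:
H = 11673872466 (H = 416166*28051 = 11673872466)
q(W) = 8*W
H/q(708) = 11673872466/((8*708)) = 11673872466/5664 = 11673872466*(1/5664) = 1945645411/944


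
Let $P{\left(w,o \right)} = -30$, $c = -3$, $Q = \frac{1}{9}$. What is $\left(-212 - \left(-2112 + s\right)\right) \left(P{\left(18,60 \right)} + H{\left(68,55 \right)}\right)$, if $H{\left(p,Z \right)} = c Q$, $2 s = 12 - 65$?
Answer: $- \frac{350623}{6} \approx -58437.0$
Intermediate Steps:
$s = - \frac{53}{2}$ ($s = \frac{12 - 65}{2} = \frac{1}{2} \left(-53\right) = - \frac{53}{2} \approx -26.5$)
$Q = \frac{1}{9} \approx 0.11111$
$H{\left(p,Z \right)} = - \frac{1}{3}$ ($H{\left(p,Z \right)} = \left(-3\right) \frac{1}{9} = - \frac{1}{3}$)
$\left(-212 - \left(-2112 + s\right)\right) \left(P{\left(18,60 \right)} + H{\left(68,55 \right)}\right) = \left(-212 + \left(2112 - - \frac{53}{2}\right)\right) \left(-30 - \frac{1}{3}\right) = \left(-212 + \left(2112 + \frac{53}{2}\right)\right) \left(- \frac{91}{3}\right) = \left(-212 + \frac{4277}{2}\right) \left(- \frac{91}{3}\right) = \frac{3853}{2} \left(- \frac{91}{3}\right) = - \frac{350623}{6}$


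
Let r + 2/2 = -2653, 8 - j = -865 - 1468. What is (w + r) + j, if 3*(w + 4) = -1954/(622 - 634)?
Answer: -4729/18 ≈ -262.72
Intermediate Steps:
j = 2341 (j = 8 - (-865 - 1468) = 8 - 1*(-2333) = 8 + 2333 = 2341)
w = 905/18 (w = -4 + (-1954/(622 - 634))/3 = -4 + (-1954/(-12))/3 = -4 + (-1954*(-1/12))/3 = -4 + (⅓)*(977/6) = -4 + 977/18 = 905/18 ≈ 50.278)
r = -2654 (r = -1 - 2653 = -2654)
(w + r) + j = (905/18 - 2654) + 2341 = -46867/18 + 2341 = -4729/18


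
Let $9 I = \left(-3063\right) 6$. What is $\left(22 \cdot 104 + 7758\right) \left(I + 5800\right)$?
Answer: $37752868$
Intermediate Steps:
$I = -2042$ ($I = \frac{\left(-3063\right) 6}{9} = \frac{1}{9} \left(-18378\right) = -2042$)
$\left(22 \cdot 104 + 7758\right) \left(I + 5800\right) = \left(22 \cdot 104 + 7758\right) \left(-2042 + 5800\right) = \left(2288 + 7758\right) 3758 = 10046 \cdot 3758 = 37752868$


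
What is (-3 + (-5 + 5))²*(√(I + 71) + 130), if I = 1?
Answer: 1170 + 54*√2 ≈ 1246.4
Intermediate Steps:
(-3 + (-5 + 5))²*(√(I + 71) + 130) = (-3 + (-5 + 5))²*(√(1 + 71) + 130) = (-3 + 0)²*(√72 + 130) = (-3)²*(6*√2 + 130) = 9*(130 + 6*√2) = 1170 + 54*√2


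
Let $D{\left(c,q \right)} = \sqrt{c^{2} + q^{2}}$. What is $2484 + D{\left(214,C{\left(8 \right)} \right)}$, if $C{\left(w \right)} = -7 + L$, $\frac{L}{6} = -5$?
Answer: $2484 + \sqrt{47165} \approx 2701.2$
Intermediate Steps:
$L = -30$ ($L = 6 \left(-5\right) = -30$)
$C{\left(w \right)} = -37$ ($C{\left(w \right)} = -7 - 30 = -37$)
$2484 + D{\left(214,C{\left(8 \right)} \right)} = 2484 + \sqrt{214^{2} + \left(-37\right)^{2}} = 2484 + \sqrt{45796 + 1369} = 2484 + \sqrt{47165}$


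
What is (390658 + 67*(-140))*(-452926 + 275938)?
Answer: -67481630664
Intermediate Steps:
(390658 + 67*(-140))*(-452926 + 275938) = (390658 - 9380)*(-176988) = 381278*(-176988) = -67481630664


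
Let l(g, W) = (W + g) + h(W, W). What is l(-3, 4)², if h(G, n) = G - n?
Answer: 1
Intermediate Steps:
l(g, W) = W + g (l(g, W) = (W + g) + (W - W) = (W + g) + 0 = W + g)
l(-3, 4)² = (4 - 3)² = 1² = 1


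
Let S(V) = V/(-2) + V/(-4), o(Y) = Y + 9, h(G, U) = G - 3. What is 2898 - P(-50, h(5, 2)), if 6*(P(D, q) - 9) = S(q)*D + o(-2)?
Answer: 8626/3 ≈ 2875.3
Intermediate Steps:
h(G, U) = -3 + G
o(Y) = 9 + Y
S(V) = -3*V/4 (S(V) = V*(-½) + V*(-¼) = -V/2 - V/4 = -3*V/4)
P(D, q) = 61/6 - D*q/8 (P(D, q) = 9 + ((-3*q/4)*D + (9 - 2))/6 = 9 + (-3*D*q/4 + 7)/6 = 9 + (7 - 3*D*q/4)/6 = 9 + (7/6 - D*q/8) = 61/6 - D*q/8)
2898 - P(-50, h(5, 2)) = 2898 - (61/6 - ⅛*(-50)*(-3 + 5)) = 2898 - (61/6 - ⅛*(-50)*2) = 2898 - (61/6 + 25/2) = 2898 - 1*68/3 = 2898 - 68/3 = 8626/3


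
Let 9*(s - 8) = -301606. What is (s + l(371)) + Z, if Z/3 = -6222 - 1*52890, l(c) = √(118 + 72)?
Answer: -1897558/9 + √190 ≈ -2.1083e+5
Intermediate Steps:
s = -301534/9 (s = 8 + (⅑)*(-301606) = 8 - 301606/9 = -301534/9 ≈ -33504.)
l(c) = √190
Z = -177336 (Z = 3*(-6222 - 1*52890) = 3*(-6222 - 52890) = 3*(-59112) = -177336)
(s + l(371)) + Z = (-301534/9 + √190) - 177336 = -1897558/9 + √190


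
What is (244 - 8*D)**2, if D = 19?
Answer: 8464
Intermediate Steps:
(244 - 8*D)**2 = (244 - 8*19)**2 = (244 - 152)**2 = 92**2 = 8464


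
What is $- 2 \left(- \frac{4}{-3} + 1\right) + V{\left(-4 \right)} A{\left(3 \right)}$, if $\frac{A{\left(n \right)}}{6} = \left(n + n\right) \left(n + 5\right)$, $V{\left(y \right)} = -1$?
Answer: $- \frac{878}{3} \approx -292.67$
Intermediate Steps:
$A{\left(n \right)} = 12 n \left(5 + n\right)$ ($A{\left(n \right)} = 6 \left(n + n\right) \left(n + 5\right) = 6 \cdot 2 n \left(5 + n\right) = 12 n \left(5 + n\right)$)
$- 2 \left(- \frac{4}{-3} + 1\right) + V{\left(-4 \right)} A{\left(3 \right)} = - 2 \left(- \frac{4}{-3} + 1\right) - 12 \cdot 3 \left(5 + 3\right) = - 2 \left(\left(-4\right) \left(- \frac{1}{3}\right) + 1\right) - 12 \cdot 3 \cdot 8 = - 2 \left(\frac{4}{3} + 1\right) - 288 = \left(-2\right) \frac{7}{3} - 288 = - \frac{14}{3} - 288 = - \frac{878}{3}$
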